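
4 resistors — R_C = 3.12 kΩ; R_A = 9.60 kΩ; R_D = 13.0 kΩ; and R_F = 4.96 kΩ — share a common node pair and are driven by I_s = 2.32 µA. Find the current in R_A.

Total conductance ΣG = 1/3.12 + 1/9.60 + 1/13.0 + 1/4.96 = 0.7032 (units of 1/kΩ).
Current divider: I(R_A) = I_s · G_k/ΣG = 2.32 × (0.1042/0.7032) = 2.32 × 0.1481 = 0.3437 µA.

I ≈ 0.344 µA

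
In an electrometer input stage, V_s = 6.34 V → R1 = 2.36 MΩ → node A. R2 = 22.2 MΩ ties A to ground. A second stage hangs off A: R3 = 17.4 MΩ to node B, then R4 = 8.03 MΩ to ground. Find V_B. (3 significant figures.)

V_B ≈ 1.67 V

Node A sees R2 in parallel with the series input of stage 2, R3 + R4 = 25.43 MΩ.
Effective lower resistance at A: R2 ‖ 25.43 = 11.85 MΩ.
So V_A = 6.34 × 0.8340 = 5.287 V.
Then the unloaded second divider: V_B = V_A × R4/(R3+R4) = 5.287 × 0.3158 = 1.670 V.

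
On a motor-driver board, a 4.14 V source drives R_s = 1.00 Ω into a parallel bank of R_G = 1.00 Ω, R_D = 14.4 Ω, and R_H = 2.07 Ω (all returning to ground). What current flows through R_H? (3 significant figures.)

Parallel bank: R_p = 1/(1/1.00 + 1/14.4 + 1/2.07) = 0.6441 Ω.
V_A = 4.14 × 0.6441/1.644 = 1.622 V.
Branch current I = V_A/R_H = 1.622/2.07 = 0.7835 A.

I ≈ 0.784 A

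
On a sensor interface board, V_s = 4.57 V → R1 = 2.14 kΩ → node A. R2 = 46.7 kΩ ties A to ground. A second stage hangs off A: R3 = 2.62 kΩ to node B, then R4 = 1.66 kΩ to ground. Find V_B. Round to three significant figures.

V_B ≈ 1.15 V

Node A sees R2 in parallel with the series input of stage 2, R3 + R4 = 4.280 kΩ.
Effective lower resistance at A: R2 ‖ 4.280 = 3.921 kΩ.
First divider: V_A = V_s · 3.921/(2.14 + 3.921) = 2.956 V.
Stage 2 is unloaded, so V_B = V_A · R4/(R3+R4) = 2.956 × 1.66/4.280 = 1.147 V.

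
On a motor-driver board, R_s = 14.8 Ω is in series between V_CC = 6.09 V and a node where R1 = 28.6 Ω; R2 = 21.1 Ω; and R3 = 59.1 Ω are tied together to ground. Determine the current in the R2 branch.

I ≈ 0.117 A

Parallel bank: R_p = 1/(1/28.6 + 1/21.1 + 1/59.1) = 10.07 Ω.
V_A by voltage divider: V_A = 6.09 × 10.07/(14.8 + 10.07) = 2.466 V.
I(R2) = V_A / R2 = 2.466/21.1 = 0.1169 A.
(Check via current divider: I_total = 0.2448 A; share G_k/ΣG = 0.4774 → same result.)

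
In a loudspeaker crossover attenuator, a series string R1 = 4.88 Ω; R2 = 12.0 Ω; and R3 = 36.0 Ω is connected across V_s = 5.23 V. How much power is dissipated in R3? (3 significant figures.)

P ≈ 0.352 W

ΣR = 52.88 Ω → I = 5.23/52.88 = 0.09890 A.
P(R3) = I²·R3 = (0.09890)² × 36.0 = 0.3521 W.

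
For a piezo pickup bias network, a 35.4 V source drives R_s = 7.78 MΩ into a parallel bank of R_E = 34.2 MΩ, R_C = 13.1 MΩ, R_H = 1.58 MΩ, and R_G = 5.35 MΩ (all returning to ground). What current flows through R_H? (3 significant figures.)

Equivalent of the parallel group: R_p = 1.081 MΩ.
V_A by voltage divider: V_A = 35.4 × 1.081/(7.78 + 1.081) = 4.317 V.
I(R_H) = V_A / R_H = 4.317/1.58 = 2.732 µA.
(Check via current divider: I_total = 3.995 µA; share G_k/ΣG = 0.6839 → same result.)

I ≈ 2.73 µA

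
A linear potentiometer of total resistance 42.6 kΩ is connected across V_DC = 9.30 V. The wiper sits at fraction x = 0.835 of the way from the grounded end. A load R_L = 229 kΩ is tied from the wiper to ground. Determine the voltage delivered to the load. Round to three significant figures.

The pot divides into 7.029 kΩ above the wiper and 35.57 kΩ below.
R_L loads the lower segment: effective lower R = 30.79 kΩ.
V_out = 9.30 × 30.79/(7.029 + 30.79) = 7.571 V.

V_out ≈ 7.57 V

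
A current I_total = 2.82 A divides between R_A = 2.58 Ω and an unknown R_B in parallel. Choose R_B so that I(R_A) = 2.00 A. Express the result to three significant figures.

R_B ≈ 6.29 Ω

In a two-way split, I_A/I_total = R_B/(R_A + R_B).
2.00/2.82 = R_B/(R_A + R_B) → R_B = R_A · (0.7092)/(1 − 0.7092) = 2.58 × 2.439 = 6.293 Ω.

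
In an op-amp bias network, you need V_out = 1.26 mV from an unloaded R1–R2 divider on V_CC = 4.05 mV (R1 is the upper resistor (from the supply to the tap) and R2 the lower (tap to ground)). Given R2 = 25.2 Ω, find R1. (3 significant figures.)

The divider ratio is R2/(R1+R2) = 1.26/4.05 = 0.3111.
So R1 = R2 · (V_CC/V_out − 1) = 25.2 × (4.05/1.26 − 1) = 25.2 × 2.214 = 55.80 Ω.

R1 ≈ 55.8 Ω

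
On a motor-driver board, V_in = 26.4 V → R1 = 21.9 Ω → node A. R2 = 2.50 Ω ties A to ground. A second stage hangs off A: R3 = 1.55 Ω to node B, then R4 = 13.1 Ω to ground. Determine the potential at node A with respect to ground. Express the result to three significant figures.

V_A ≈ 2.35 V

Looking into the second stage from A: R3 + R4 = 14.65 Ω appears in parallel with R2.
Effective lower resistance at A: R2 ‖ 14.65 = 2.136 Ω.
V_A = 26.4 × 2.136/(21.9 + 2.136) = 2.346 V.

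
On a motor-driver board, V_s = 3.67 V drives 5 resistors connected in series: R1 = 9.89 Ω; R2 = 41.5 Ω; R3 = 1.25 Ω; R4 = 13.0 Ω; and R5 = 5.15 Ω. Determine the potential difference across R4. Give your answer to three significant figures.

ΣR = 9.89 + 41.5 + 1.25 + 13.0 + 5.15 = 70.79 Ω.
Voltage divider: V = V_s · (13.00 / 70.79) = 3.67 × 0.1836 = 0.6740 V.

V ≈ 0.674 V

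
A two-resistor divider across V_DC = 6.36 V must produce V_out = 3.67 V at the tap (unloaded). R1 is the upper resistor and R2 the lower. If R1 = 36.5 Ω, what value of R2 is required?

V_out/V_DC = R2/(R1+R2) = 0.5770.
R2 = R1 · 0.5770/(1 − 0.5770) = 49.80 Ω.

R2 ≈ 49.8 Ω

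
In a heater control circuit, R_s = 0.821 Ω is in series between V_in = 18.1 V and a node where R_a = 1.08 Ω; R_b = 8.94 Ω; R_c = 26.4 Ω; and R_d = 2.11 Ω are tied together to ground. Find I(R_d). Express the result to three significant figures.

Parallel bank: R_p = 1/(1/1.08 + 1/8.94 + 1/26.4 + 1/2.11) = 0.6453 Ω.
V_A = 18.1 × 0.6453/1.466 = 7.966 V.
Branch current I = V_A/R_d = 7.966/2.11 = 3.775 A.

I ≈ 3.78 A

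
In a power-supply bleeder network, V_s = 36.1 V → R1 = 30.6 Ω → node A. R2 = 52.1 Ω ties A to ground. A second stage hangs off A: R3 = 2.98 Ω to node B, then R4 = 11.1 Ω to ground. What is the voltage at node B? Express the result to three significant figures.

V_B ≈ 7.57 V

Node A sees R2 in parallel with the series input of stage 2, R3 + R4 = 14.08 Ω.
R2 ‖ (R3+R4) = 11.08 Ω.
So V_A = 36.1 × 0.2659 = 9.599 V.
Then the unloaded second divider: V_B = V_A × R4/(R3+R4) = 9.599 × 0.7884 = 7.568 V.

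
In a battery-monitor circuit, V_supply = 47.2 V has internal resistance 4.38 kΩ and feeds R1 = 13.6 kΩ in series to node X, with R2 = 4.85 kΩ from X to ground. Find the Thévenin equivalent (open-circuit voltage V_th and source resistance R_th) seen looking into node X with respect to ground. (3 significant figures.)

V_th ≈ 10.0 V, R_th ≈ 3.82 kΩ

R1' = 4.38 + 13.6 = 17.98 kΩ (source resistance + R1).
Open-circuit (no load on X): V_th = V_supply · R2/(R1' + R2) = 47.2 × 4.85/(17.98 + 4.85) = 10.03 V.
Zeroing V_supply shorts the top of R1' to ground, so R_th = R1' ‖ R2 = 3.820 kΩ.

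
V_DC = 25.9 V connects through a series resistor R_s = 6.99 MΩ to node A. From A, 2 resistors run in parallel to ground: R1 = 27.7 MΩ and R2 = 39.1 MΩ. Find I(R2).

Combine the parallel branches: R_p = (1/27.7 + 1/39.1)⁻¹ = 16.21 MΩ.
V_A = 25.9 × 16.21/23.20 = 18.10 V.
Branch current I = V_A/R2 = 18.10/39.1 = 0.4629 µA.

I ≈ 0.463 µA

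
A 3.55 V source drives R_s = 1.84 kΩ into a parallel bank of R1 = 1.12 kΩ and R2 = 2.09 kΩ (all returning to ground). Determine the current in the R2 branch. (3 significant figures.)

I ≈ 0.482 mA

Parallel bank: R_p = 1/(1/1.12 + 1/2.09) = 0.7292 kΩ.
V_A = 3.55 × 0.7292/2.569 = 1.008 V.
I(R2) = V_A / R2 = 1.008/2.09 = 0.4821 mA.
(Equivalently: I_total = 1.382 mA, then current-divider fraction G_k/ΣG = 0.3489.)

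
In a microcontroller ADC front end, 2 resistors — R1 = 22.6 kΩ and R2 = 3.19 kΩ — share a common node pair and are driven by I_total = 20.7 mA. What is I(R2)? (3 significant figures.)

With just two branches, the current splits inversely with resistance.
So I = 20.7 × 22.6/25.79 = 18.14 mA.

I ≈ 18.1 mA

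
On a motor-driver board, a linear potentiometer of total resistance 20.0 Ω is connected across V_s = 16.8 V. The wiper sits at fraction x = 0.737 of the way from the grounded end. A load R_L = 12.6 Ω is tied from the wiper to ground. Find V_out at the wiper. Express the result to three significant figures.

Lower segment x·R_p = 14.74 Ω; upper segment (1−x)·R_p = 5.260 Ω.
(x·R_p) ‖ R_L = 6.793 Ω.
V_out = 16.8 × 6.793/(5.260 + 6.793) = 9.468 V.
(Unloaded: V_out = x·V_s = 12.4 V.)

V_out ≈ 9.47 V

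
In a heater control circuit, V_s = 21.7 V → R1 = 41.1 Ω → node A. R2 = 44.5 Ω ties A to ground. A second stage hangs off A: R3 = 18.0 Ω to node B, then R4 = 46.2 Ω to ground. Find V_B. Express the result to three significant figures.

The second stage (R3 + R4 = 64.20 Ω) loads node A in parallel with R2.
Effective lower resistance at A: R2 ‖ 64.20 = 26.28 Ω.
V_A = 21.7 × 26.28/(41.1 + 26.28) = 8.464 V.
Then the unloaded second divider: V_B = V_A × R4/(R3+R4) = 8.464 × 0.7196 = 6.091 V.

V_B ≈ 6.09 V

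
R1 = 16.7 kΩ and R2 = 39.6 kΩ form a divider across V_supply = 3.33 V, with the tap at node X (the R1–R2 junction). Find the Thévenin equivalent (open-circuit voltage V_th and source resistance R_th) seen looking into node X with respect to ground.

V_th ≈ 2.34 V, R_th ≈ 11.7 kΩ

V_th is the unloaded tap voltage: V_supply · R2/(R1+R2) = 3.33 × 0.7034 = 2.342 V.
With V_supply suppressed (replaced by a short), R_th = R1 ‖ R2 = (16.70 × 39.6)/(16.70 + 39.6) = 11.75 kΩ.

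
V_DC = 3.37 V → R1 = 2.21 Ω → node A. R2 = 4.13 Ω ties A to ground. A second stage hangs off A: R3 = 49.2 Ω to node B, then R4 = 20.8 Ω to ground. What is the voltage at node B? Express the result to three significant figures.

Looking into the second stage from A: R3 + R4 = 70.00 Ω appears in parallel with R2.
Effective lower resistance at A: R2 ‖ 70.00 = 3.900 Ω.
So V_A = 3.37 × 0.6383 = 2.151 V.
Then the unloaded second divider: V_B = V_A × R4/(R3+R4) = 2.151 × 0.2971 = 0.6392 V.

V_B ≈ 0.639 V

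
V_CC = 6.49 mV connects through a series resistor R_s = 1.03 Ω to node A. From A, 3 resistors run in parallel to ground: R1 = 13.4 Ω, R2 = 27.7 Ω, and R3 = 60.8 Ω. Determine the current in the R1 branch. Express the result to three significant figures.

Parallel bank: R_p = 1/(1/13.4 + 1/27.7 + 1/60.8) = 7.863 Ω.
V_A by voltage divider: V_A = 6.49 × 7.863/(1.03 + 7.863) = 5.738 mV.
I(R1) = V_A / R1 = 5.738/13.4 = 0.4282 mA.

I ≈ 0.428 mA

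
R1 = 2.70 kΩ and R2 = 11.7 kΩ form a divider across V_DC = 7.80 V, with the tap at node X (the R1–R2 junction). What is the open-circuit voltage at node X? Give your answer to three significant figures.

V_th ≈ 6.34 V

Open-circuit (no load on X): V_th = V_DC · R2/(R1 + R2) = 7.80 × 11.7/(2.700 + 11.7) = 6.338 V.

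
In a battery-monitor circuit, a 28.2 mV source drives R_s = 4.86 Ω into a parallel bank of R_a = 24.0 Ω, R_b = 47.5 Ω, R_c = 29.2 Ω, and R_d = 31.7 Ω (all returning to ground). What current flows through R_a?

Equivalent of the parallel group: R_p = 7.781 Ω.
V_A = 28.2 × 7.781/12.64 = 17.36 mV.
Branch current I = V_A/R_a = 17.36/24.0 = 0.7233 mA.

I ≈ 0.723 mA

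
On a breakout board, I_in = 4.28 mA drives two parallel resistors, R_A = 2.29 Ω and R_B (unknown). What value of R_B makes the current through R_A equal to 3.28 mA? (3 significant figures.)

R_B ≈ 7.51 Ω

In a two-way split, I_A/I_in = R_B/(R_A + R_B).
With f = 0.7664, R_B = R_A · f/(1−f) = 2.29 × 3.280 = 7.511 Ω.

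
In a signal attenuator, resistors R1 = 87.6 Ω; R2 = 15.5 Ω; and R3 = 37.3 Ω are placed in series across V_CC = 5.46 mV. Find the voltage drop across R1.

V ≈ 3.41 mV

Series total: ΣR = 87.6 + 15.5 + 37.3 = 140.4 Ω.
By the voltage-divider rule, V = 5.46 × 87.60/140.4 = 3.407 mV.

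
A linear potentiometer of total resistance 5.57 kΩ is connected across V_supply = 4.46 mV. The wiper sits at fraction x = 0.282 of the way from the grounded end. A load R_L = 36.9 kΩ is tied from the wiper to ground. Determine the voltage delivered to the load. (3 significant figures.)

The pot divides into 3.999 kΩ above the wiper and 1.571 kΩ below.
R_L loads the lower segment: effective lower R = 1.507 kΩ.
Loaded-divider output: V_out = 4.46 × 0.2736 = 1.220 mV.

V_out ≈ 1.22 mV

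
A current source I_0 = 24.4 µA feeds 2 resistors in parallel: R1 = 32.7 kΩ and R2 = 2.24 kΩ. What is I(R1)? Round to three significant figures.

I ≈ 1.56 µA

With just two branches, the current splits inversely with resistance.
I(R1) = 24.4 × 2.24/(32.7 + 2.24) = 24.4 × 0.06411 = 1.564 µA.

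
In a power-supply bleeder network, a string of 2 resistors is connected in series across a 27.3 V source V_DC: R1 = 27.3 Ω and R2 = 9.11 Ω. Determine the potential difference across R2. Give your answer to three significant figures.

V ≈ 6.83 V

Series total: ΣR = 27.3 + 9.11 = 36.41 Ω.
By the voltage-divider rule, V = 27.3 × 9.110/36.41 = 6.831 V.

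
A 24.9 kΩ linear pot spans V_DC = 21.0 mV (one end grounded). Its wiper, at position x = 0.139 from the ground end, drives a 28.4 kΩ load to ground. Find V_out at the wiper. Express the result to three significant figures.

Lower segment x·R_p = 3.461 kΩ; upper segment (1−x)·R_p = 21.44 kΩ.
R_L loads the lower segment: effective lower R = 3.085 kΩ.
Then V_out = V_DC · 3.085/(21.44 + 3.085) = 2.642 mV.

V_out ≈ 2.64 mV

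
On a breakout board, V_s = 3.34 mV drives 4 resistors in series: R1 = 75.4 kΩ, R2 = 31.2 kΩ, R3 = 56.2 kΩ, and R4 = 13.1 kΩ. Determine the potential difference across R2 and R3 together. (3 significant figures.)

ΣR = 75.4 + 31.2 + 56.2 + 13.1 = 175.9 kΩ.
R_{R2..R3} = 31.2 + 56.2 = 87.40 kΩ.
By the voltage-divider rule, V = 3.34 × 87.40/175.9 = 1.660 mV.

V ≈ 1.66 mV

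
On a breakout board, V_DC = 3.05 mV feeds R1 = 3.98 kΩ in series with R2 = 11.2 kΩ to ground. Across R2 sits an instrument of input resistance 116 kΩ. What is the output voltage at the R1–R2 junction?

R2 ‖ R_L = (11.2 × 116)/(11.2 + 116) = 10.21 kΩ.
Then V_out = V_DC · R2'/(R1 + R2') = 3.05 × 10.21/14.19 = 2.195 mV.

V_out ≈ 2.19 mV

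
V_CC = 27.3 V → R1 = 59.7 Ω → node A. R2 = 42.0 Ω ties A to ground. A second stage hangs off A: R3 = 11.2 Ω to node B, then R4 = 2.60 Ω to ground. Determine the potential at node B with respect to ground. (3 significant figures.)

V_B ≈ 0.762 V

Node A sees R2 in parallel with the series input of stage 2, R3 + R4 = 13.80 Ω.
R2 ‖ (R3+R4) = 10.39 Ω.
So V_A = 27.3 × 0.1482 = 4.046 V.
Stage 2 is unloaded, so V_B = V_A · R4/(R3+R4) = 4.046 × 2.60/13.80 = 0.7623 V.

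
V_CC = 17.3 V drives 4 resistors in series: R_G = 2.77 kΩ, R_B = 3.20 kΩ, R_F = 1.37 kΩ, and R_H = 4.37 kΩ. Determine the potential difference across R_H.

Total series resistance ΣR = 2.77 + 3.20 + 1.37 + 4.37 = 11.71 kΩ.
Voltage divider: V = V_CC · (4.370 / 11.71) = 17.3 × 0.3732 = 6.456 V.

V ≈ 6.46 V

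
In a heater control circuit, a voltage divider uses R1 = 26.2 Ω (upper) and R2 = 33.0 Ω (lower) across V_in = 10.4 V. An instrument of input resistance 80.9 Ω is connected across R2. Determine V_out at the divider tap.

V_out ≈ 4.91 V

The load sits in parallel with R2, giving an effective lower resistance R2' = R2·R_L/(R2+R_L) = 23.44 Ω.
Voltage divider with the loaded lower leg: V_out = 10.4 × 23.44/(26.2 + 23.44) = 10.4 × 0.4722 = 4.911 V.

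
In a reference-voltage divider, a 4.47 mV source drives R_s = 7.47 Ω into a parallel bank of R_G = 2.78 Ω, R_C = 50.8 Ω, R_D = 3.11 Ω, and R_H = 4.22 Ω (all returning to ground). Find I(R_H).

Parallel bank: R_p = 1/(1/2.78 + 1/50.8 + 1/3.11 + 1/4.22) = 1.066 Ω.
V_A by voltage divider: V_A = 4.47 × 1.066/(7.47 + 1.066) = 0.5583 mV.
I(R_H) = V_A / R_H = 0.5583/4.22 = 0.1323 mA.

I ≈ 0.132 mA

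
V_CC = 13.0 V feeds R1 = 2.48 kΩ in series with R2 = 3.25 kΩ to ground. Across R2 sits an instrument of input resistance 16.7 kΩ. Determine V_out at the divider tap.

R2 ‖ R_L = (3.25 × 16.7)/(3.25 + 16.7) = 2.721 kΩ.
Now apply the divider: V_out = 13.0 × 0.5231 = 6.801 V.
(Unloaded it would be 7.37 V; the load pulls it down.)

V_out ≈ 6.80 V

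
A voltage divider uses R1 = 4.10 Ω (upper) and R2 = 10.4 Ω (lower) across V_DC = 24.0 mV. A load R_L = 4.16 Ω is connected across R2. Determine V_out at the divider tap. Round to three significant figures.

V_out ≈ 10.1 mV

First combine the lower leg with the load: R2 ‖ R_L = 2.971 Ω.
Now apply the divider: V_out = 24.0 × 0.4202 = 10.08 mV.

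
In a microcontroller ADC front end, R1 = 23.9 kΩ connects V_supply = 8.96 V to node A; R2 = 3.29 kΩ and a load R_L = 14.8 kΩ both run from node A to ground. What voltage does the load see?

V_out ≈ 0.907 V

R2 ‖ R_L = (3.29 × 14.8)/(3.29 + 14.8) = 2.692 kΩ.
Now apply the divider: V_out = 8.96 × 0.1012 = 0.9069 V.
(Unloaded it would be 1.08 V; the load pulls it down.)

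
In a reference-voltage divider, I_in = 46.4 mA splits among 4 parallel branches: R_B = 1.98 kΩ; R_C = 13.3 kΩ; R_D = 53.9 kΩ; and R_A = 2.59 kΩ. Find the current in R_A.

Conductances: ΣG = 1/1.98 + 1/13.3 + 1/53.9 + 1/2.59 = 0.9849 (1/kΩ).
By the current-divider rule, I = I_in · G_k/ΣG = 46.4 × 0.3920 = 18.19 mA.

I ≈ 18.2 mA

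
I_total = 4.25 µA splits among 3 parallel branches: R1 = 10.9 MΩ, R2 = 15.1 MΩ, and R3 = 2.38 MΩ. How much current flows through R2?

I ≈ 0.487 µA

ΣG = 1/10.9 + 1/15.1 + 1/2.38 = 0.5781.
R2 takes the fraction G_k/ΣG = 0.06623/0.5781 = 0.1145, so I = 4.25 × 0.1145 = 0.4868 µA.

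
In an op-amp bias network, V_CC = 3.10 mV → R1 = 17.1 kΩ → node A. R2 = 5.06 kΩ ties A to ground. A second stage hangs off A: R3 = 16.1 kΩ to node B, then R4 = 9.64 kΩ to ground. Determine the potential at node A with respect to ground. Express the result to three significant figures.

The second stage (R3 + R4 = 25.74 kΩ) loads node A in parallel with R2.
Effective lower resistance at A: R2 ‖ 25.74 = 4.229 kΩ.
So V_A = 3.10 × 0.1983 = 0.6146 mV.

V_A ≈ 0.615 mV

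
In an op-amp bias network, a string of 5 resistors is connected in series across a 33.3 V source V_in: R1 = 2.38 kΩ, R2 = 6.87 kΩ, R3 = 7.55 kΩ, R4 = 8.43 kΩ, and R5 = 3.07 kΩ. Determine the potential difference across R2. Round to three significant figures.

V ≈ 8.08 V

ΣR = 2.38 + 6.87 + 7.55 + 8.43 + 3.07 = 28.30 kΩ.
Voltage divider: V = V_in · (6.870 / 28.30) = 33.3 × 0.2428 = 8.084 V.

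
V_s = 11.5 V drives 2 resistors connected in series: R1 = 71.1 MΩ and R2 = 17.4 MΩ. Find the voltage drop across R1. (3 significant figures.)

V ≈ 9.24 V

Total series resistance ΣR = 71.1 + 17.4 = 88.50 MΩ.
By the voltage-divider rule, V = 11.5 × 71.10/88.50 = 9.239 V.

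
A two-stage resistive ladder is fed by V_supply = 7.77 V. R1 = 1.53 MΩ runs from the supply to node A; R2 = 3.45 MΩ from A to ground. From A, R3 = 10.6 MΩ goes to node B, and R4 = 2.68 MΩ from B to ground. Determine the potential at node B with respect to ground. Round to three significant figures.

Node A sees R2 in parallel with the series input of stage 2, R3 + R4 = 13.28 MΩ.
R2 ‖ (R3+R4) = 2.739 MΩ.
So V_A = 7.77 × 0.6416 = 4.985 V.
Then the unloaded second divider: V_B = V_A × R4/(R3+R4) = 4.985 × 0.2018 = 1.006 V.

V_B ≈ 1.01 V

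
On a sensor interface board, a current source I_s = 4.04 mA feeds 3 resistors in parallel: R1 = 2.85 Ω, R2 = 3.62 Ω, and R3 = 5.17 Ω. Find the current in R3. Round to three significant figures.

I ≈ 0.952 mA

Conductances: ΣG = 1/2.85 + 1/3.62 + 1/5.17 = 0.8205 (1/Ω).
R3 takes the fraction G_k/ΣG = 0.1934/0.8205 = 0.2357, so I = 4.04 × 0.2357 = 0.9523 mA.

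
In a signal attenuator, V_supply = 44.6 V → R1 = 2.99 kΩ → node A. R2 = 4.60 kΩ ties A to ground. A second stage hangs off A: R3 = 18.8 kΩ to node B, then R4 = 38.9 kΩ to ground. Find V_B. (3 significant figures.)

Looking into the second stage from A: R3 + R4 = 57.70 kΩ appears in parallel with R2.
Effective lower resistance at A: R2 ‖ 57.70 = 4.260 kΩ.
V_A = 44.6 × 4.260/(2.99 + 4.260) = 26.21 V.
Then the unloaded second divider: V_B = V_A × R4/(R3+R4) = 26.21 × 0.6742 = 17.67 V.

V_B ≈ 17.7 V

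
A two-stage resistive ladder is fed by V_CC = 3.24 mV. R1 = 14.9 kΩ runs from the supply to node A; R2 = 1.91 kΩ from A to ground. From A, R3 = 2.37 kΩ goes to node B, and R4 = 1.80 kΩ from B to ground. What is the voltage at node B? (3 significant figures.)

V_B ≈ 0.113 mV

Node A sees R2 in parallel with the series input of stage 2, R3 + R4 = 4.170 kΩ.
Effective lower resistance at A: R2 ‖ 4.170 = 1.310 kΩ.
First divider: V_A = V_CC · 1.310/(14.9 + 1.310) = 0.2618 mV.
Stage 2 is unloaded, so V_B = V_A · R4/(R3+R4) = 0.2618 × 1.80/4.170 = 0.1130 mV.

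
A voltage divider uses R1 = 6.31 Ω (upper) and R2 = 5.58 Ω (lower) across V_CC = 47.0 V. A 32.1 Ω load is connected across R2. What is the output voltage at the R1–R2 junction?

R2 ‖ R_L = (5.58 × 32.1)/(5.58 + 32.1) = 4.754 Ω.
Then V_out = V_CC · R2'/(R1 + R2') = 47.0 × 4.754/11.06 = 20.19 V.

V_out ≈ 20.2 V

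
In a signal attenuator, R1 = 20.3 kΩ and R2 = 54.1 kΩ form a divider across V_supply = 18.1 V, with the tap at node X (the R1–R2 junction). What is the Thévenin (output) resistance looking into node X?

R_th ≈ 14.8 kΩ

Zeroing V_supply shorts the top of R1 to ground, so R_th = R1 ‖ R2 = 14.76 kΩ.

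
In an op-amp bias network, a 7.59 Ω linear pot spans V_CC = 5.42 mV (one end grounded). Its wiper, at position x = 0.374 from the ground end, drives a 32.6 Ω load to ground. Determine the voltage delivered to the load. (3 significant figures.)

Lower segment x·R_p = 2.839 Ω; upper segment (1−x)·R_p = 4.751 Ω.
R_L loads the lower segment: effective lower R = 2.611 Ω.
Then V_out = V_CC · 2.611/(4.751 + 2.611) = 1.922 mV.
(Unloaded: V_out = x·V_CC = 2.03 mV.)

V_out ≈ 1.92 mV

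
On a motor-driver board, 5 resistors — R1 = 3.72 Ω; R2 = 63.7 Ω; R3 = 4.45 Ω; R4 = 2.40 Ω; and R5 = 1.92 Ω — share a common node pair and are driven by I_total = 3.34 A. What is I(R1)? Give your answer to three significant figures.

I ≈ 0.621 A

Conductances: ΣG = 1/3.72 + 1/63.7 + 1/4.45 + 1/2.40 + 1/1.92 = 1.447 (1/Ω).
By the current-divider rule, I = I_total · G_k/ΣG = 3.34 × 0.1858 = 0.6206 A.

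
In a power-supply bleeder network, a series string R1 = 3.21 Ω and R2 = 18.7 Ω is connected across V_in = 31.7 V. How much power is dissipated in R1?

P ≈ 6.72 W

Series current I = V_in/ΣR = 31.7/21.91 = 1.447 A.
P(R1) = I²·R1 = (1.447)² × 3.21 = 6.720 W.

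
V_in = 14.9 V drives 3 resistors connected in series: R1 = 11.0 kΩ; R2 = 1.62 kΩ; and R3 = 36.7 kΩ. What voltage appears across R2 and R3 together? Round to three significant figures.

Total series resistance ΣR = 11.0 + 1.62 + 36.7 = 49.32 kΩ.
R_{R2..R3} = 1.62 + 36.7 = 38.32 kΩ.
V = V_in · R/ΣR = 14.9 × 0.7770 = 11.58 V.

V ≈ 11.6 V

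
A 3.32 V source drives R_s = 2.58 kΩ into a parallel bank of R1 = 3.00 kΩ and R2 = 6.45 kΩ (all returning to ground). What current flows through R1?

I ≈ 0.490 mA

Parallel bank: R_p = 1/(1/3.00 + 1/6.45) = 2.048 kΩ.
V_A by voltage divider: V_A = 3.32 × 2.048/(2.58 + 2.048) = 1.469 V.
Branch current I = V_A/R1 = 1.469/3.00 = 0.4897 mA.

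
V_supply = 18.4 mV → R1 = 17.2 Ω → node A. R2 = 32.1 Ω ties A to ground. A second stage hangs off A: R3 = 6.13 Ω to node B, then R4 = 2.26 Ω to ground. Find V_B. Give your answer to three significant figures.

Looking into the second stage from A: R3 + R4 = 8.390 Ω appears in parallel with R2.
Effective lower resistance at A: R2 ‖ 8.390 = 6.651 Ω.
V_A = 18.4 × 6.651/(17.2 + 6.651) = 5.131 mV.
Stage 2 is unloaded, so V_B = V_A · R4/(R3+R4) = 5.131 × 2.26/8.390 = 1.382 mV.

V_B ≈ 1.38 mV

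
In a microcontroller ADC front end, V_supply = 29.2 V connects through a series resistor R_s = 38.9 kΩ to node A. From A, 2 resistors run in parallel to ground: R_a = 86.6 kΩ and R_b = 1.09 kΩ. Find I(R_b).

Equivalent of the parallel group: R_p = 1.076 kΩ.
V_A = 29.2 × 1.076/39.98 = 0.7863 V.
I(R_b) = V_A / R_b = 0.7863/1.09 = 0.7214 mA.
(Equivalently: I_total = 0.7304 mA, then current-divider fraction G_k/ΣG = 0.9876.)

I ≈ 0.721 mA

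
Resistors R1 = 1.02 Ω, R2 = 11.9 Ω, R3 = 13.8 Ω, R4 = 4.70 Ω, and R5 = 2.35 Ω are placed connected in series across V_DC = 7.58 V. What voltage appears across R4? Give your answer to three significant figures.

V ≈ 1.05 V

Total series resistance ΣR = 1.02 + 11.9 + 13.8 + 4.70 + 2.35 = 33.77 Ω.
By the voltage-divider rule, V = 7.58 × 4.700/33.77 = 1.055 V.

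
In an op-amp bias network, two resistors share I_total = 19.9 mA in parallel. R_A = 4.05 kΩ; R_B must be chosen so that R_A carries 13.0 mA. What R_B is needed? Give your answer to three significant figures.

R_B ≈ 7.63 kΩ

In a two-way split, I_A/I_total = R_B/(R_A + R_B).
13.0/19.9 = R_B/(R_A + R_B) → R_B = R_A · (0.6533)/(1 − 0.6533) = 4.05 × 1.884 = 7.630 kΩ.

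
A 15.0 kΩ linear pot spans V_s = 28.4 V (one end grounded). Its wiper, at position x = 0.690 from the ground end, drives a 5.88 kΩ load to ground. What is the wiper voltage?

The pot divides into 4.650 kΩ above the wiper and 10.35 kΩ below.
(x·R_p) ‖ R_L = 3.750 kΩ.
V_out = 28.4 × 3.750/(4.650 + 3.750) = 12.68 V.

V_out ≈ 12.7 V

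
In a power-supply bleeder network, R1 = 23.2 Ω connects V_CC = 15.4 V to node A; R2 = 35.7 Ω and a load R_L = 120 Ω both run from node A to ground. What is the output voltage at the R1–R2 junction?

The load sits in parallel with R2, giving an effective lower resistance R2' = R2·R_L/(R2+R_L) = 27.51 Ω.
Now apply the divider: V_out = 15.4 × 0.5425 = 8.355 V.

V_out ≈ 8.36 V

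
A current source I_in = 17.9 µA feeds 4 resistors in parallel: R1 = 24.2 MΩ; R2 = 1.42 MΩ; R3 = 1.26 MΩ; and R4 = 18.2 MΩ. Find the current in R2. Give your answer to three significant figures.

Total conductance ΣG = 1/24.2 + 1/1.42 + 1/1.26 + 1/18.2 = 1.594 (units of 1/MΩ).
Current divider: I(R2) = I_in · G_k/ΣG = 17.9 × (0.7042/1.594) = 17.9 × 0.4418 = 7.907 µA.

I ≈ 7.91 µA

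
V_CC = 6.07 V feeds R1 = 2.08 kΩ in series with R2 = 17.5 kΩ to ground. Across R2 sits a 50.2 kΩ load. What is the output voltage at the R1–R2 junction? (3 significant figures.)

V_out ≈ 5.23 V

First combine the lower leg with the load: R2 ‖ R_L = 12.98 kΩ.
Voltage divider with the loaded lower leg: V_out = 6.07 × 12.98/(2.08 + 12.98) = 6.07 × 0.8619 = 5.231 V.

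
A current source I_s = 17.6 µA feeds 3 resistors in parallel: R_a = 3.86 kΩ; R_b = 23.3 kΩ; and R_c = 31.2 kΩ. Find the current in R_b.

Conductances: ΣG = 1/3.86 + 1/23.3 + 1/31.2 = 0.3340 (1/kΩ).
Current divider: I(R_b) = I_s · G_k/ΣG = 17.6 × (0.04292/0.3340) = 17.6 × 0.1285 = 2.261 µA.

I ≈ 2.26 µA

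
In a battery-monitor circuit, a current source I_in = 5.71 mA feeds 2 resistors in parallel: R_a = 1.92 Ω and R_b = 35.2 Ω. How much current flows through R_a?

With just two branches, the current splits inversely with resistance.
I(R_a) = 5.71 × 35.2/(1.92 + 35.2) = 5.71 × 0.9483 = 5.415 mA.

I ≈ 5.41 mA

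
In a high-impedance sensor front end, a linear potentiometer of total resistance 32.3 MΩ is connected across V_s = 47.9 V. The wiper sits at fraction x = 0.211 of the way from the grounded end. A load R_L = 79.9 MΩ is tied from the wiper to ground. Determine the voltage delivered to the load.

Lower segment x·R_p = 6.815 MΩ; upper segment (1−x)·R_p = 25.48 MΩ.
R_L loads the lower segment: effective lower R = 6.280 MΩ.
Then V_out = V_s · 6.280/(25.48 + 6.280) = 9.470 V.

V_out ≈ 9.47 V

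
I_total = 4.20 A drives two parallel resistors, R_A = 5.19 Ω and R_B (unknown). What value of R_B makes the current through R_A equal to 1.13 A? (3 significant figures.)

Two-branch current divider: I_A = I_total · R_B/(R_A + R_B).
1.13/4.20 = R_B/(R_A + R_B) → R_B = R_A · (0.2690)/(1 − 0.2690) = 5.19 × 0.3681 = 1.910 Ω.

R_B ≈ 1.91 Ω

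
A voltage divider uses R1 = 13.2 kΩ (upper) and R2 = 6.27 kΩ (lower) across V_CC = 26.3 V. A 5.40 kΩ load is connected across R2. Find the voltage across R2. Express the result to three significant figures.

R2 ‖ R_L = (6.27 × 5.40)/(6.27 + 5.40) = 2.901 kΩ.
Voltage divider with the loaded lower leg: V_out = 26.3 × 2.901/(13.2 + 2.901) = 26.3 × 0.1802 = 4.739 V.
(Unloaded it would be 8.47 V; the load pulls it down.)

V_out ≈ 4.74 V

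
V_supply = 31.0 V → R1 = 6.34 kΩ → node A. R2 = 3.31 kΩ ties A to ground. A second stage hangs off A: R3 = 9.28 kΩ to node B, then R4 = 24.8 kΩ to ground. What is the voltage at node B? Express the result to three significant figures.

V_B ≈ 7.27 V

The second stage (R3 + R4 = 34.08 kΩ) loads node A in parallel with R2.
R2 ‖ (R3+R4) = 3.017 kΩ.
V_A = 31.0 × 3.017/(6.34 + 3.017) = 9.995 V.
V_B = V_A × 0.7277 = 7.274 V.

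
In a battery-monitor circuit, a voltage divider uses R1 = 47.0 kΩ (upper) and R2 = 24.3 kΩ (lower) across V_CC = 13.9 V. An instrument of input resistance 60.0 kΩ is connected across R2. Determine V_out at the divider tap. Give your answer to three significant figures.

The load sits in parallel with R2, giving an effective lower resistance R2' = R2·R_L/(R2+R_L) = 17.30 kΩ.
Now apply the divider: V_out = 13.9 × 0.2690 = 3.739 V.

V_out ≈ 3.74 V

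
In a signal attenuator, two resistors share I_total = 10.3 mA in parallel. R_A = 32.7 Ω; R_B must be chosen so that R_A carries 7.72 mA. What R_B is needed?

In a two-way split, I_A/I_total = R_B/(R_A + R_B).
With f = 0.7495, R_B = R_A · f/(1−f) = 32.7 × 2.992 = 97.85 Ω.

R_B ≈ 97.8 Ω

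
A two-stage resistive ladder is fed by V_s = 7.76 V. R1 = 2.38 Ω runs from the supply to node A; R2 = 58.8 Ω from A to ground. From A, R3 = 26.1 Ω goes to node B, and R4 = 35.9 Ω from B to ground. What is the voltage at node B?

The second stage (R3 + R4 = 62.00 Ω) loads node A in parallel with R2.
Effective lower resistance at A: R2 ‖ 62.00 = 30.18 Ω.
So V_A = 7.76 × 0.9269 = 7.193 V.
Then the unloaded second divider: V_B = V_A × R4/(R3+R4) = 7.193 × 0.5790 = 4.165 V.

V_B ≈ 4.16 V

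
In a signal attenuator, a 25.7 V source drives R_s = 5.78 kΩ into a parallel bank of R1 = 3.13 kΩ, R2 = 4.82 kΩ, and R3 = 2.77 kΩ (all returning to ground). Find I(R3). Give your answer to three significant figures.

I ≈ 1.51 mA

Parallel bank: R_p = 1/(1/3.13 + 1/4.82 + 1/2.77) = 1.126 kΩ.
V_A by voltage divider: V_A = 25.7 × 1.126/(5.78 + 1.126) = 4.191 V.
Branch current I = V_A/R3 = 4.191/2.77 = 1.513 mA.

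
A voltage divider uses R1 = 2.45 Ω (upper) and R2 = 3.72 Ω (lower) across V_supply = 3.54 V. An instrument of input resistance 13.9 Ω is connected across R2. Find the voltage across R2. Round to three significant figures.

First combine the lower leg with the load: R2 ‖ R_L = 2.935 Ω.
Now apply the divider: V_out = 3.54 × 0.5450 = 1.929 V.

V_out ≈ 1.93 V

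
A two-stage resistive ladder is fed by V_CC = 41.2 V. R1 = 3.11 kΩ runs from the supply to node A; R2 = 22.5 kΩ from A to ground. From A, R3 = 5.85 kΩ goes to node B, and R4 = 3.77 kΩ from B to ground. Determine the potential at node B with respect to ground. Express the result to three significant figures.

Node A sees R2 in parallel with the series input of stage 2, R3 + R4 = 9.620 kΩ.
R2 ‖ (R3+R4) = 6.739 kΩ.
First divider: V_A = V_CC · 6.739/(3.11 + 6.739) = 28.19 V.
Then the unloaded second divider: V_B = V_A × R4/(R3+R4) = 28.19 × 0.3919 = 11.05 V.

V_B ≈ 11.0 V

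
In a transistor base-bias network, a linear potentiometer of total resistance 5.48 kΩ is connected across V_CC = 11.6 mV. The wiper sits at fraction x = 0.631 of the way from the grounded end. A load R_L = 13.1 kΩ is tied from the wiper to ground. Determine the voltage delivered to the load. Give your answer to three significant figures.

The pot divides into 2.022 kΩ above the wiper and 3.458 kΩ below.
(x·R_p) ‖ R_L = 2.736 kΩ.
V_out = 11.6 × 2.736/(2.022 + 2.736) = 6.670 mV.
(Unloaded: V_out = x·V_CC = 7.32 mV.)

V_out ≈ 6.67 mV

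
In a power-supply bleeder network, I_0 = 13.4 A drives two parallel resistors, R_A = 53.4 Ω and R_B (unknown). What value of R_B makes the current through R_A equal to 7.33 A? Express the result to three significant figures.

R_B ≈ 64.5 Ω

In a two-way split, I_A/I_0 = R_B/(R_A + R_B).
With f = 0.5470, R_B = R_A · f/(1−f) = 53.4 × 1.208 = 64.48 Ω.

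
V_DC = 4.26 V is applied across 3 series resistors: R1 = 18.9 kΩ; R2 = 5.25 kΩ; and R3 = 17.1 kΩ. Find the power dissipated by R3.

P ≈ 0.182 mW

Series current I = V_DC/ΣR = 4.26/41.25 = 0.1033 mA.
V(R3) = I·R = 1.766 V; P = V·I = 1.766 × 0.1033 = 0.1824 mW.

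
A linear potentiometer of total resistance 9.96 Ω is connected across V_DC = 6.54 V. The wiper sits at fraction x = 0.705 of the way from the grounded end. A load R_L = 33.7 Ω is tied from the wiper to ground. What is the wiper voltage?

V_out ≈ 4.34 V

The pot divides into 2.938 Ω above the wiper and 7.022 Ω below.
Lower segment in parallel with the load: 7.022 ‖ 33.7 = 5.811 Ω.
V_out = 6.54 × 5.811/(2.938 + 5.811) = 4.344 V.
(Unloaded: V_out = x·V_DC = 4.61 V.)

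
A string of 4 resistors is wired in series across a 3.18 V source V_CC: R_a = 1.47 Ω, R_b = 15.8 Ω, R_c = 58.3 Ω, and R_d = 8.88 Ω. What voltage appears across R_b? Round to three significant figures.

ΣR = 1.47 + 15.8 + 58.3 + 8.88 = 84.45 Ω.
By the voltage-divider rule, V = 3.18 × 15.80/84.45 = 0.5950 V.

V ≈ 0.595 V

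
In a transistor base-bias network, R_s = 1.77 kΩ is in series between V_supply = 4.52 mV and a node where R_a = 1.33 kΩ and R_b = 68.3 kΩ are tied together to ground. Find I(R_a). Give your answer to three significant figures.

I ≈ 1.44 µA

Equivalent of the parallel group: R_p = 1.305 kΩ.
V_A by voltage divider: V_A = 4.52 × 1.305/(1.77 + 1.305) = 1.918 mV.
Branch current I = V_A/R_a = 1.918/1.33 = 1.442 µA.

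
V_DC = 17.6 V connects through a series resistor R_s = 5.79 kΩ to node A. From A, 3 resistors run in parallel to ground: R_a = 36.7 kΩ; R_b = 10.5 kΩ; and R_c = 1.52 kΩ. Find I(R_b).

I ≈ 0.304 mA

Parallel bank: R_p = 1/(1/36.7 + 1/10.5 + 1/1.52) = 1.281 kΩ.
V_A by voltage divider: V_A = 17.6 × 1.281/(5.79 + 1.281) = 3.189 V.
I(R_b) = V_A / R_b = 3.189/10.5 = 0.3037 mA.
(Check via current divider: I_total = 2.489 mA; share G_k/ΣG = 0.1220 → same result.)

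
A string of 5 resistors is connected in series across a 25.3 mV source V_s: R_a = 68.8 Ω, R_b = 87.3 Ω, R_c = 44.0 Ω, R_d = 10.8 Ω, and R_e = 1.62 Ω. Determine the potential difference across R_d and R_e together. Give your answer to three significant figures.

ΣR = 68.8 + 87.3 + 44.0 + 10.8 + 1.62 = 212.5 Ω.
R_{R_d..R_e} = 10.8 + 1.62 = 12.42 Ω.
By the voltage-divider rule, V = 25.3 × 12.42/212.5 = 1.479 mV.

V ≈ 1.48 mV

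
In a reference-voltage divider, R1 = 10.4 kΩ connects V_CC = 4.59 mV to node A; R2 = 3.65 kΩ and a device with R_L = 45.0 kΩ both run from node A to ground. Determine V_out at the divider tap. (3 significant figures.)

First combine the lower leg with the load: R2 ‖ R_L = 3.376 kΩ.
Voltage divider with the loaded lower leg: V_out = 4.59 × 3.376/(10.4 + 3.376) = 4.59 × 0.2451 = 1.125 mV.

V_out ≈ 1.12 mV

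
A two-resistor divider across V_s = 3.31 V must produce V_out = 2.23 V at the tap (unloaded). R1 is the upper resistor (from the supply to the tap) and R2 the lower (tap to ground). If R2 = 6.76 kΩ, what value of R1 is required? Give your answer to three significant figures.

V_out/V_s = R2/(R1+R2) = 0.6737.
So R1 = R2 · (V_s/V_out − 1) = 6.76 × (3.31/2.23 − 1) = 6.76 × 0.4843 = 3.274 kΩ.

R1 ≈ 3.27 kΩ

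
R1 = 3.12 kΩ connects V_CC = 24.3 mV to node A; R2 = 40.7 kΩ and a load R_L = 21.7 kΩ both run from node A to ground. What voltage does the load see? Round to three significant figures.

V_out ≈ 19.9 mV

R2 ‖ R_L = (40.7 × 21.7)/(40.7 + 21.7) = 14.15 kΩ.
Voltage divider with the loaded lower leg: V_out = 24.3 × 14.15/(3.12 + 14.15) = 24.3 × 0.8194 = 19.91 mV.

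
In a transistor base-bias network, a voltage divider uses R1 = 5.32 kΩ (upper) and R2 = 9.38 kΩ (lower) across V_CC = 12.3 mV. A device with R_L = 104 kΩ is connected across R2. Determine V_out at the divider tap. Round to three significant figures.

V_out ≈ 7.60 mV

First combine the lower leg with the load: R2 ‖ R_L = 8.604 kΩ.
Voltage divider with the loaded lower leg: V_out = 12.3 × 8.604/(5.32 + 8.604) = 12.3 × 0.6179 = 7.600 mV.
(Unloaded it would be 7.85 mV; the load pulls it down.)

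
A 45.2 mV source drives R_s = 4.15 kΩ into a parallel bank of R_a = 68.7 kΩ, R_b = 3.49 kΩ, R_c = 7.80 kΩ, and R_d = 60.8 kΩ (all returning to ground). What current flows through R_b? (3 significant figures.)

Equivalent of the parallel group: R_p = 2.243 kΩ.
V_A = 45.2 × 2.243/6.393 = 15.86 mV.
I(R_b) = V_A / R_b = 15.86/3.49 = 4.545 µA.
(Equivalently: I_total = 7.070 µA, then current-divider fraction G_k/ΣG = 0.6428.)

I ≈ 4.54 µA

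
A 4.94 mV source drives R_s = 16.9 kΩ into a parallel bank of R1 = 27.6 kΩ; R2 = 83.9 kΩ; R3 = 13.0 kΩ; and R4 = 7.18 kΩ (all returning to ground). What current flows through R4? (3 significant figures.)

I ≈ 0.126 µA

Parallel bank: R_p = 1/(1/27.6 + 1/83.9 + 1/13.0 + 1/7.18) = 3.783 kΩ.
V_A = 4.94 × 3.783/20.68 = 0.9035 mV.
I(R4) = V_A / R4 = 0.9035/7.18 = 0.1258 µA.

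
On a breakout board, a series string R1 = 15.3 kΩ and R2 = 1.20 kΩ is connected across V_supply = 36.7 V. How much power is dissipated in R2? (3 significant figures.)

Series current I = V_supply/ΣR = 36.7/16.50 = 2.224 mA.
P = I²R = 4.947 × 1.20 = 5.937 mW.

P ≈ 5.94 mW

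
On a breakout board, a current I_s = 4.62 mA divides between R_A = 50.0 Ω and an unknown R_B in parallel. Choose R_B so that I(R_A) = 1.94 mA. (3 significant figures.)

R_B ≈ 36.2 Ω

The fraction through R_A equals R_B/(R_A+R_B).
With f = 0.4199, R_B = R_A · f/(1−f) = 50.0 × 0.7239 = 36.19 Ω.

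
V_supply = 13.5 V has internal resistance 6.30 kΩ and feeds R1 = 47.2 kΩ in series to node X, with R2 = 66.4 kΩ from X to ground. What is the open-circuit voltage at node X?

R1' = 6.30 + 47.2 = 53.50 kΩ (source resistance + R1).
V_th is the unloaded tap voltage: V_supply · R2/(R1'+R2) = 13.5 × 0.5538 = 7.476 V.

V_th ≈ 7.48 V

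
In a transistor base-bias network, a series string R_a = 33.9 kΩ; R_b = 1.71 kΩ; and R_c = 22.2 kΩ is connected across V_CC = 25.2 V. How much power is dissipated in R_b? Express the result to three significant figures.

ΣR = 57.81 kΩ → I = 25.2/57.81 = 0.4359 mA.
V(R_b) = I·R = 0.7454 V; P = V·I = 0.7454 × 0.4359 = 0.3249 mW.

P ≈ 0.325 mW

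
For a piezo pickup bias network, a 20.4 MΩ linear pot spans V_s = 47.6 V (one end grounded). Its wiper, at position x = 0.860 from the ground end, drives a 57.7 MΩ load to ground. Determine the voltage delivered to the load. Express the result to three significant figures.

Lower segment x·R_p = 17.54 MΩ; upper segment (1−x)·R_p = 2.856 MΩ.
R_L loads the lower segment: effective lower R = 13.45 MΩ.
V_out = 47.6 × 13.45/(2.856 + 13.45) = 39.26 V.

V_out ≈ 39.3 V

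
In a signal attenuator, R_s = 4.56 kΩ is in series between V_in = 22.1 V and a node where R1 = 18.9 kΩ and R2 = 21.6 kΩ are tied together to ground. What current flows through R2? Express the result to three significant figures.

Combine the parallel branches: R_p = (1/18.9 + 1/21.6)⁻¹ = 10.08 kΩ.
V_A = 22.1 × 10.08/14.64 = 15.22 V.
I(R2) = V_A / R2 = 15.22/21.6 = 0.7045 mA.
(Equivalently: I_total = 1.510 mA, then current-divider fraction G_k/ΣG = 0.4667.)

I ≈ 0.704 mA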